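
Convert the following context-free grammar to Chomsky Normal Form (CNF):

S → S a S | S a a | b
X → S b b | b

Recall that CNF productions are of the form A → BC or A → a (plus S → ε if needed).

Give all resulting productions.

TA → a; S → b; TB → b; X → b; S → S X0; X0 → TA S; S → S X1; X1 → TA TA; X → S X2; X2 → TB TB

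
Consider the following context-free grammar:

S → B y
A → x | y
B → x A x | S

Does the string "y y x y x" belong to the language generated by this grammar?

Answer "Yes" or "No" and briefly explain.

No - no valid derivation exists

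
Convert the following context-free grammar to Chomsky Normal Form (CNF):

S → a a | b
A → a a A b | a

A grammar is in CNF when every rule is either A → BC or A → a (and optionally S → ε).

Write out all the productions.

TA → a; S → b; TB → b; A → a; S → TA TA; A → TA X0; X0 → TA X1; X1 → A TB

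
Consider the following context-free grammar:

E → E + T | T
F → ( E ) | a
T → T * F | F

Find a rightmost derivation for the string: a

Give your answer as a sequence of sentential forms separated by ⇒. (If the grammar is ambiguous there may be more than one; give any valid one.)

E ⇒ T ⇒ F ⇒ a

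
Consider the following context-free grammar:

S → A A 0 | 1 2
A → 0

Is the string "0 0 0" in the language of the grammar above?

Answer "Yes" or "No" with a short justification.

Yes - a valid derivation exists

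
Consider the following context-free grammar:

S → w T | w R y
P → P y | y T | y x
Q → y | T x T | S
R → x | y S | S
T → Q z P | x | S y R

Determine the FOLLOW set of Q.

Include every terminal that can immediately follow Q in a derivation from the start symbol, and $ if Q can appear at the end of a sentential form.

We compute FOLLOW(Q) using the standard algorithm.
FOLLOW(S) starts with {$}.
FIRST(P) = {y}
FIRST(Q) = {w, x, y}
FIRST(R) = {w, x, y}
FIRST(S) = {w}
FIRST(T) = {w, x, y}
FOLLOW(P) = {$, x, y, z}
FOLLOW(Q) = {z}
FOLLOW(R) = {$, x, y, z}
FOLLOW(S) = {$, x, y, z}
FOLLOW(T) = {$, x, y, z}
Therefore, FOLLOW(Q) = {z}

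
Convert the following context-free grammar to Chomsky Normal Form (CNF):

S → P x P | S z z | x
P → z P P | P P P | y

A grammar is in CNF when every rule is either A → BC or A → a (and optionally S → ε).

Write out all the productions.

TX → x; TZ → z; S → x; P → y; S → P X0; X0 → TX P; S → S X1; X1 → TZ TZ; P → TZ X2; X2 → P P; P → P X3; X3 → P P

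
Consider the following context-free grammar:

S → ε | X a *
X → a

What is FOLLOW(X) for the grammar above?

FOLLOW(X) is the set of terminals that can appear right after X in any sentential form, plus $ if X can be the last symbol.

We compute FOLLOW(X) using the standard algorithm.
FOLLOW(S) starts with {$}.
FIRST(S) = {a, ε}
FIRST(X) = {a}
FOLLOW(S) = {$}
FOLLOW(X) = {a}
Therefore, FOLLOW(X) = {a}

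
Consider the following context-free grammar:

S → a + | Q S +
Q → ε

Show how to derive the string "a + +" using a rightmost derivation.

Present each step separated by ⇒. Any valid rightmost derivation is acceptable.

S ⇒ Q S + ⇒ Q a + + ⇒ a + +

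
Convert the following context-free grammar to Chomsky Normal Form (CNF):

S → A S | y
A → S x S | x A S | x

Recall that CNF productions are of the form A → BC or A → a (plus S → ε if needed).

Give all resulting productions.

S → y; TX → x; A → x; S → A S; A → S X0; X0 → TX S; A → TX X1; X1 → A S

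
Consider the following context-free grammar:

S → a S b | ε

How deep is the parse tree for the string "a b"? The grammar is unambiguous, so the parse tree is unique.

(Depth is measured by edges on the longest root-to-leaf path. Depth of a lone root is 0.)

2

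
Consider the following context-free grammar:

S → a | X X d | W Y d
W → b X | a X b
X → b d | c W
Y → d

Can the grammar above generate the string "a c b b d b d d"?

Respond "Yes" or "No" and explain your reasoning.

Yes - a valid derivation exists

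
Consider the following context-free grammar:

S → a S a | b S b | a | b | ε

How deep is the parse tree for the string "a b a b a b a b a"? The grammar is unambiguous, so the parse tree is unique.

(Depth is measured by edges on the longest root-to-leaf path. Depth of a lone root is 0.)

5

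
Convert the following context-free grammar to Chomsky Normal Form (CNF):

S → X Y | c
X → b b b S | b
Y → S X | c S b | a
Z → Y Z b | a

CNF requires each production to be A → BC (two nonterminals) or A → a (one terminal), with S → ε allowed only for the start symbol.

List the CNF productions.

S → c; TB → b; X → b; TC → c; Y → a; Z → a; S → X Y; X → TB X0; X0 → TB X1; X1 → TB S; Y → S X; Y → TC X2; X2 → S TB; Z → Y X3; X3 → Z TB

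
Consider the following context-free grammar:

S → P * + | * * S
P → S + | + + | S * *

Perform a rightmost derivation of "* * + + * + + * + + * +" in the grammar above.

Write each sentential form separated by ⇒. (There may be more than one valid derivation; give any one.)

S ⇒ P * + ⇒ S + * + ⇒ P * + + * + ⇒ S + * + + * + ⇒ * * S + * + + * + ⇒ * * P * + + * + + * + ⇒ * * + + * + + * + + * +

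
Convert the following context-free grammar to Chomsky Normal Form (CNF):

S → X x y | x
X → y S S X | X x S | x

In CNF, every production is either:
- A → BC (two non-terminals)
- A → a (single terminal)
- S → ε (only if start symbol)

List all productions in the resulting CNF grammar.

TX → x; TY → y; S → x; X → x; S → X X0; X0 → TX TY; X → TY X1; X1 → S X2; X2 → S X; X → X X3; X3 → TX S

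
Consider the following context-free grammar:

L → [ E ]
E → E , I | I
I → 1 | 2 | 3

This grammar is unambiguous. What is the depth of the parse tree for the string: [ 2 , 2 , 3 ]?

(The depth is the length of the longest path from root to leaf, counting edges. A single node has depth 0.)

5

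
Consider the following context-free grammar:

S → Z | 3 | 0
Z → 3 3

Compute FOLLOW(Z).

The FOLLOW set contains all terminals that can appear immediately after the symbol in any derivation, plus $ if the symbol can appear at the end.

We compute FOLLOW(Z) using the standard algorithm.
FOLLOW(S) starts with {$}.
FIRST(S) = {0, 3}
FIRST(Z) = {3}
FOLLOW(S) = {$}
FOLLOW(Z) = {$}
Therefore, FOLLOW(Z) = {$}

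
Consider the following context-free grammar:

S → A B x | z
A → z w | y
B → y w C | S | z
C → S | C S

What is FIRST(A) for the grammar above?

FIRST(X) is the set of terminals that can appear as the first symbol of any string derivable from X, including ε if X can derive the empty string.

We compute FIRST(A) using the standard algorithm.
FIRST(A) = {y, z}
FIRST(B) = {y, z}
FIRST(C) = {y, z}
FIRST(S) = {y, z}
Therefore, FIRST(A) = {y, z}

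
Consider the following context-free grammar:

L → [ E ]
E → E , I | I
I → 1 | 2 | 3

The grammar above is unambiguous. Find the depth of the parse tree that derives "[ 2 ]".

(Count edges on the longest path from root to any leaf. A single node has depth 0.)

3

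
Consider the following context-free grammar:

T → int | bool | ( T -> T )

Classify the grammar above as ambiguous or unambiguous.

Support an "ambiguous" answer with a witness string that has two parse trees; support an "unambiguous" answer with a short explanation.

Unambiguous - every string in the language has a unique parse tree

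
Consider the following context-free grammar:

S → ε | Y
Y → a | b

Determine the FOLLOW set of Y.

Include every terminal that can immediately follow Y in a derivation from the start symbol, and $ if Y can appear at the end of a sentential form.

We compute FOLLOW(Y) using the standard algorithm.
FOLLOW(S) starts with {$}.
FIRST(S) = {a, b, ε}
FIRST(Y) = {a, b}
FOLLOW(S) = {$}
FOLLOW(Y) = {$}
Therefore, FOLLOW(Y) = {$}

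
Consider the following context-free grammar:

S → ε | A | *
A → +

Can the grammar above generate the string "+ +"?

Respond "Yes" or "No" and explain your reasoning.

No - no valid derivation exists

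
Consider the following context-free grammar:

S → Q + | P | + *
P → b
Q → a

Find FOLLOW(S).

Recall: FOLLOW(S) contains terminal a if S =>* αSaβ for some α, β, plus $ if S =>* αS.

We compute FOLLOW(S) using the standard algorithm.
FOLLOW(S) starts with {$}.
FIRST(P) = {b}
FIRST(Q) = {a}
FIRST(S) = {+, a, b}
FOLLOW(P) = {$}
FOLLOW(Q) = {+}
FOLLOW(S) = {$}
Therefore, FOLLOW(S) = {$}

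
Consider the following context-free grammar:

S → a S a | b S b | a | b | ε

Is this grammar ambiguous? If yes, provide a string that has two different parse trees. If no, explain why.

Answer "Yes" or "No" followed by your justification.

No - the grammar is unambiguous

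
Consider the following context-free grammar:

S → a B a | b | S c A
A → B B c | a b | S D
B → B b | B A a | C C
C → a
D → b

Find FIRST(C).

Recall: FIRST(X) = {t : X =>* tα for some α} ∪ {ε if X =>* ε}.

We compute FIRST(C) using the standard algorithm.
FIRST(A) = {a, b}
FIRST(B) = {a}
FIRST(C) = {a}
FIRST(D) = {b}
FIRST(S) = {a, b}
Therefore, FIRST(C) = {a}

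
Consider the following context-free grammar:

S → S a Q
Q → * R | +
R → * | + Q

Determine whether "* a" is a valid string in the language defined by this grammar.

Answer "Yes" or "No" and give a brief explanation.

No - no valid derivation exists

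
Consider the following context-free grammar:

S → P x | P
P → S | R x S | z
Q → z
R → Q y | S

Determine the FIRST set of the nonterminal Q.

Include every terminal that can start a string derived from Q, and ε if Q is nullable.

We compute FIRST(Q) using the standard algorithm.
FIRST(P) = {z}
FIRST(Q) = {z}
FIRST(R) = {z}
FIRST(S) = {z}
Therefore, FIRST(Q) = {z}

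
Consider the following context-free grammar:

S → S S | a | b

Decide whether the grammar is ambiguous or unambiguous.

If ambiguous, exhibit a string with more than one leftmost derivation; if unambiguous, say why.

Ambiguous - the string 'b b b a b' has two distinct leftmost derivations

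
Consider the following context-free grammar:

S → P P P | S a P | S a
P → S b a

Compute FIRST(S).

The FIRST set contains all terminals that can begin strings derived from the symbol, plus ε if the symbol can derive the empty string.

We compute FIRST(S) using the standard algorithm.
FIRST(P) = {}
FIRST(S) = {}
Therefore, FIRST(S) = {}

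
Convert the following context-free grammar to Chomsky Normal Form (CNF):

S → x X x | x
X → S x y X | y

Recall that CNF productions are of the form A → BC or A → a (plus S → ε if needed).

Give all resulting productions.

TX → x; S → x; TY → y; X → y; S → TX X0; X0 → X TX; X → S X1; X1 → TX X2; X2 → TY X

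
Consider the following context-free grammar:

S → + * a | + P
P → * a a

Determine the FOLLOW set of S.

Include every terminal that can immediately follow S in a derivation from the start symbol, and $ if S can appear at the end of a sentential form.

We compute FOLLOW(S) using the standard algorithm.
FOLLOW(S) starts with {$}.
FIRST(P) = {*}
FIRST(S) = {+}
FOLLOW(P) = {$}
FOLLOW(S) = {$}
Therefore, FOLLOW(S) = {$}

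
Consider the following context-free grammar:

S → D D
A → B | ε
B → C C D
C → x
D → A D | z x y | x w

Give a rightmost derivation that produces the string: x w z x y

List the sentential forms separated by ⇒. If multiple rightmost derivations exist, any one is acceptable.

S ⇒ D D ⇒ D z x y ⇒ x w z x y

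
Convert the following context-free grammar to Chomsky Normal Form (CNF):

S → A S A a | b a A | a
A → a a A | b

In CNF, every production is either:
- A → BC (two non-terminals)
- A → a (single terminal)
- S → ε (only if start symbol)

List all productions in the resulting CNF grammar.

TA → a; TB → b; S → a; A → b; S → A X0; X0 → S X1; X1 → A TA; S → TB X2; X2 → TA A; A → TA X3; X3 → TA A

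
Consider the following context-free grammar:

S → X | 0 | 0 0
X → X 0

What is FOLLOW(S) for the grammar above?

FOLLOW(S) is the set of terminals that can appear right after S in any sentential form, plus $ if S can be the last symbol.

We compute FOLLOW(S) using the standard algorithm.
FOLLOW(S) starts with {$}.
FIRST(S) = {0}
FIRST(X) = {}
FOLLOW(S) = {$}
FOLLOW(X) = {$, 0}
Therefore, FOLLOW(S) = {$}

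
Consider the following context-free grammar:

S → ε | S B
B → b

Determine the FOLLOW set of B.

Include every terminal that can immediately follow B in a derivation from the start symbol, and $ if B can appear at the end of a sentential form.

We compute FOLLOW(B) using the standard algorithm.
FOLLOW(S) starts with {$}.
FIRST(B) = {b}
FIRST(S) = {b, ε}
FOLLOW(B) = {$, b}
FOLLOW(S) = {$, b}
Therefore, FOLLOW(B) = {$, b}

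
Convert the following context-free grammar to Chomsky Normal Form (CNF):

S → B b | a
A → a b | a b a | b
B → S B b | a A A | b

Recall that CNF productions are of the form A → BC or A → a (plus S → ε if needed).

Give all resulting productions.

TB → b; S → a; TA → a; A → b; B → b; S → B TB; A → TA TB; A → TA X0; X0 → TB TA; B → S X1; X1 → B TB; B → TA X2; X2 → A A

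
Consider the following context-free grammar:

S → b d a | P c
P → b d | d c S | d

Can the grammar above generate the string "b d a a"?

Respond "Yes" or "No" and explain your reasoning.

No - no valid derivation exists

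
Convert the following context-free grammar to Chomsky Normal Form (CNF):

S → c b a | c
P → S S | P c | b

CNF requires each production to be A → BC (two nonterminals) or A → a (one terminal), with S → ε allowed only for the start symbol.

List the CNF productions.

TC → c; TB → b; TA → a; S → c; P → b; S → TC X0; X0 → TB TA; P → S S; P → P TC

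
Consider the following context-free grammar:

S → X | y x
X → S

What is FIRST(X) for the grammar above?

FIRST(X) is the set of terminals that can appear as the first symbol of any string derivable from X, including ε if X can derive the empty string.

We compute FIRST(X) using the standard algorithm.
FIRST(S) = {y}
FIRST(X) = {y}
Therefore, FIRST(X) = {y}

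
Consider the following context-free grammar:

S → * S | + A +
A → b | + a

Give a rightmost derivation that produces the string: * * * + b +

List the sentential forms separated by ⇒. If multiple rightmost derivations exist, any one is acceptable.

S ⇒ * S ⇒ * * S ⇒ * * * S ⇒ * * * + A + ⇒ * * * + b +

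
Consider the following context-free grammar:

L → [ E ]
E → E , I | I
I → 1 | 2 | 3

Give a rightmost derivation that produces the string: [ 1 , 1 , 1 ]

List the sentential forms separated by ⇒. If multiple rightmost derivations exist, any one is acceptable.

L ⇒ [ E ] ⇒ [ E , I ] ⇒ [ E , 1 ] ⇒ [ E , I , 1 ] ⇒ [ E , 1 , 1 ] ⇒ [ I , 1 , 1 ] ⇒ [ 1 , 1 , 1 ]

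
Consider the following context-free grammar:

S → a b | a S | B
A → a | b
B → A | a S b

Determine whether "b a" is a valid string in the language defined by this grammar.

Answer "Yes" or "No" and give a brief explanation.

No - no valid derivation exists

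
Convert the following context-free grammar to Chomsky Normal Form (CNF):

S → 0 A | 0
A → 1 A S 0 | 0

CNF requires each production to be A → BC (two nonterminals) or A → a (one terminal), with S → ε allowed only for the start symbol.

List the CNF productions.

T0 → 0; S → 0; T1 → 1; A → 0; S → T0 A; A → T1 X0; X0 → A X1; X1 → S T0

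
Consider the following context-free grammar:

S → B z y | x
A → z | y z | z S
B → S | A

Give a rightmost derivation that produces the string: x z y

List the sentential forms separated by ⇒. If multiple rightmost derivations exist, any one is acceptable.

S ⇒ B z y ⇒ S z y ⇒ x z y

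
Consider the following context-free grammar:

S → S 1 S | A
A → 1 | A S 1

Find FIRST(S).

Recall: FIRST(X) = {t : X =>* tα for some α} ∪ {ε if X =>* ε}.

We compute FIRST(S) using the standard algorithm.
FIRST(A) = {1}
FIRST(S) = {1}
Therefore, FIRST(S) = {1}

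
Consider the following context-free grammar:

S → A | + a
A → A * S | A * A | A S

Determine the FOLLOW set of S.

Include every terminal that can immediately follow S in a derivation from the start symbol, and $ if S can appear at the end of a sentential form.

We compute FOLLOW(S) using the standard algorithm.
FOLLOW(S) starts with {$}.
FIRST(A) = {}
FIRST(S) = {+}
FOLLOW(A) = {$, *, +}
FOLLOW(S) = {$, *, +}
Therefore, FOLLOW(S) = {$, *, +}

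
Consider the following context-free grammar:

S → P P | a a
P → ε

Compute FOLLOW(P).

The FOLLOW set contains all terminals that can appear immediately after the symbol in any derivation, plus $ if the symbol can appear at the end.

We compute FOLLOW(P) using the standard algorithm.
FOLLOW(S) starts with {$}.
FIRST(P) = {ε}
FIRST(S) = {a, ε}
FOLLOW(P) = {$}
FOLLOW(S) = {$}
Therefore, FOLLOW(P) = {$}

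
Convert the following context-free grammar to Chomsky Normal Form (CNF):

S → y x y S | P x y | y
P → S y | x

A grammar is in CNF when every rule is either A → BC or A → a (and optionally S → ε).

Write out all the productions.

TY → y; TX → x; S → y; P → x; S → TY X0; X0 → TX X1; X1 → TY S; S → P X2; X2 → TX TY; P → S TY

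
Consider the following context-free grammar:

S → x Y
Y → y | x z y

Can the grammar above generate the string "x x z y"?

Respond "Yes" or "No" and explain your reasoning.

Yes - a valid derivation exists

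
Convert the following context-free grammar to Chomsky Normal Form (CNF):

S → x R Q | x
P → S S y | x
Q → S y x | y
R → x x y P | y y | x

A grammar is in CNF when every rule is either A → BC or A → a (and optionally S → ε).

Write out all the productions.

TX → x; S → x; TY → y; P → x; Q → y; R → x; S → TX X0; X0 → R Q; P → S X1; X1 → S TY; Q → S X2; X2 → TY TX; R → TX X3; X3 → TX X4; X4 → TY P; R → TY TY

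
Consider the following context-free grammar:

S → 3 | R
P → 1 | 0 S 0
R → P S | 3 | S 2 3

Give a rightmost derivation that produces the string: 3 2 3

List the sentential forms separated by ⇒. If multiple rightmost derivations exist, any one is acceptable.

S ⇒ R ⇒ S 2 3 ⇒ 3 2 3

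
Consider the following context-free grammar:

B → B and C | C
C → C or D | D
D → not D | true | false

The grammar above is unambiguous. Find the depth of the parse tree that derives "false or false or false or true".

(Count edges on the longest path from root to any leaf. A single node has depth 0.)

6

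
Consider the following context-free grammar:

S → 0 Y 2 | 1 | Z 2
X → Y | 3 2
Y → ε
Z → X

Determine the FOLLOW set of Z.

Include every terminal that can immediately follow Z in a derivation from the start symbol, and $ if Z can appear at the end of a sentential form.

We compute FOLLOW(Z) using the standard algorithm.
FOLLOW(S) starts with {$}.
FIRST(S) = {0, 1, 2, 3}
FIRST(X) = {3, ε}
FIRST(Y) = {ε}
FIRST(Z) = {3, ε}
FOLLOW(S) = {$}
FOLLOW(X) = {2}
FOLLOW(Y) = {2}
FOLLOW(Z) = {2}
Therefore, FOLLOW(Z) = {2}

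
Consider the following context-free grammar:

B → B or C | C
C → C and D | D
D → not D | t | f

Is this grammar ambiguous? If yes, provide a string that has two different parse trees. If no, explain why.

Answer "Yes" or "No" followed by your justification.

No - the grammar is unambiguous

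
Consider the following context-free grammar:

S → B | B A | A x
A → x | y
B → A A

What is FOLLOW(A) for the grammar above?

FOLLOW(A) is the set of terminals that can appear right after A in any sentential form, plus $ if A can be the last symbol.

We compute FOLLOW(A) using the standard algorithm.
FOLLOW(S) starts with {$}.
FIRST(A) = {x, y}
FIRST(B) = {x, y}
FIRST(S) = {x, y}
FOLLOW(A) = {$, x, y}
FOLLOW(B) = {$, x, y}
FOLLOW(S) = {$}
Therefore, FOLLOW(A) = {$, x, y}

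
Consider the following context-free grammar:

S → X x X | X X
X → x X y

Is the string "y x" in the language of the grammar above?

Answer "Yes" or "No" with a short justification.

No - no valid derivation exists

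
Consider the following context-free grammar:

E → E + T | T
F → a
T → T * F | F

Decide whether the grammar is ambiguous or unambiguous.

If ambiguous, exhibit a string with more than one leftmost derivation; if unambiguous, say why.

Unambiguous - every string in the language has a unique leftmost derivation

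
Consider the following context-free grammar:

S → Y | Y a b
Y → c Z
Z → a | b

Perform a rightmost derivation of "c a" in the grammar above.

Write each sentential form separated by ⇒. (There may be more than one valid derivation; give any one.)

S ⇒ Y ⇒ c Z ⇒ c a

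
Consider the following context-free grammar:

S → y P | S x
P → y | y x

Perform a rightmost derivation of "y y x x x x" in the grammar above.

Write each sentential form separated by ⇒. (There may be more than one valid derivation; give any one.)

S ⇒ S x ⇒ S x x ⇒ S x x x ⇒ y P x x x ⇒ y y x x x x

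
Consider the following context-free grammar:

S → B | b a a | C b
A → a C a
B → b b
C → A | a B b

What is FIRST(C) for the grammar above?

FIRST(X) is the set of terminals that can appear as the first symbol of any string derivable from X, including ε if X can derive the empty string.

We compute FIRST(C) using the standard algorithm.
FIRST(A) = {a}
FIRST(B) = {b}
FIRST(C) = {a}
FIRST(S) = {a, b}
Therefore, FIRST(C) = {a}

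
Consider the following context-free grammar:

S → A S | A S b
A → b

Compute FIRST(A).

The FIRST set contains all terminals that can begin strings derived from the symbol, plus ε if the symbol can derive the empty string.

We compute FIRST(A) using the standard algorithm.
FIRST(A) = {b}
FIRST(S) = {b}
Therefore, FIRST(A) = {b}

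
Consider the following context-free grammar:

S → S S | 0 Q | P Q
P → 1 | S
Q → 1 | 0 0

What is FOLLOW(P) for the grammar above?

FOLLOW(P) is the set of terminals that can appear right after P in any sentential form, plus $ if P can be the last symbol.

We compute FOLLOW(P) using the standard algorithm.
FOLLOW(S) starts with {$}.
FIRST(P) = {0, 1}
FIRST(Q) = {0, 1}
FIRST(S) = {0, 1}
FOLLOW(P) = {0, 1}
FOLLOW(Q) = {$, 0, 1}
FOLLOW(S) = {$, 0, 1}
Therefore, FOLLOW(P) = {0, 1}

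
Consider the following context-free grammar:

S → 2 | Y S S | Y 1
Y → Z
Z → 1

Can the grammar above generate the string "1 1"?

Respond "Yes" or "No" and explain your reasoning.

Yes - a valid derivation exists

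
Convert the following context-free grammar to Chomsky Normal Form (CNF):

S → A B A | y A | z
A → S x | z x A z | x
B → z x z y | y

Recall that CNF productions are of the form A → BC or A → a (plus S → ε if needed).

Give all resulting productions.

TY → y; S → z; TX → x; TZ → z; A → x; B → y; S → A X0; X0 → B A; S → TY A; A → S TX; A → TZ X1; X1 → TX X2; X2 → A TZ; B → TZ X3; X3 → TX X4; X4 → TZ TY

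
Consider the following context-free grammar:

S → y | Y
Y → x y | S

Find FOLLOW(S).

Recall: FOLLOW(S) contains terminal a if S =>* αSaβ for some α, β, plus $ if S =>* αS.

We compute FOLLOW(S) using the standard algorithm.
FOLLOW(S) starts with {$}.
FIRST(S) = {x, y}
FIRST(Y) = {x, y}
FOLLOW(S) = {$}
FOLLOW(Y) = {$}
Therefore, FOLLOW(S) = {$}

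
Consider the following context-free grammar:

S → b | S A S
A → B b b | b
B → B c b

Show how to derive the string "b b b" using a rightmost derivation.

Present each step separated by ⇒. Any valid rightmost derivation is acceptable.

S ⇒ S A S ⇒ S A b ⇒ S b b ⇒ b b b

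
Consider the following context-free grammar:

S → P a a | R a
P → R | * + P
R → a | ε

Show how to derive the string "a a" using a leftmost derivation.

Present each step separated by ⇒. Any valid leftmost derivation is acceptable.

S ⇒ P a a ⇒ R a a ⇒ a a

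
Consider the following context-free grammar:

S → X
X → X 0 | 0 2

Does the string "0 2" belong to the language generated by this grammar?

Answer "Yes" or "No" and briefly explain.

Yes - a valid derivation exists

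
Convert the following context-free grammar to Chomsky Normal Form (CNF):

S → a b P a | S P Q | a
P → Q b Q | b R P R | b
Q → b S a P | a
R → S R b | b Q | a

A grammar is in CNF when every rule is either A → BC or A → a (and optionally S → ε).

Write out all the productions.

TA → a; TB → b; S → a; P → b; Q → a; R → a; S → TA X0; X0 → TB X1; X1 → P TA; S → S X2; X2 → P Q; P → Q X3; X3 → TB Q; P → TB X4; X4 → R X5; X5 → P R; Q → TB X6; X6 → S X7; X7 → TA P; R → S X8; X8 → R TB; R → TB Q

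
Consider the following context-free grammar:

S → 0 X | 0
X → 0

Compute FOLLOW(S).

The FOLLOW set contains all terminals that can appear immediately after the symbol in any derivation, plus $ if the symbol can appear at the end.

We compute FOLLOW(S) using the standard algorithm.
FOLLOW(S) starts with {$}.
FIRST(S) = {0}
FIRST(X) = {0}
FOLLOW(S) = {$}
FOLLOW(X) = {$}
Therefore, FOLLOW(S) = {$}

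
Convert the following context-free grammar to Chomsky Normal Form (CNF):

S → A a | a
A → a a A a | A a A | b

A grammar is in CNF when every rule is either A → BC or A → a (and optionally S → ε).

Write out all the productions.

TA → a; S → a; A → b; S → A TA; A → TA X0; X0 → TA X1; X1 → A TA; A → A X2; X2 → TA A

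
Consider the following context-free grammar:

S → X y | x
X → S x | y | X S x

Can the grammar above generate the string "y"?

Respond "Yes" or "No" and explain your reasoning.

No - no valid derivation exists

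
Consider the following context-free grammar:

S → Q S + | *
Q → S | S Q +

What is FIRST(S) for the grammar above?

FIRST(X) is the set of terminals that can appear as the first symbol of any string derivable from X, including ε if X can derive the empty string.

We compute FIRST(S) using the standard algorithm.
FIRST(Q) = {*}
FIRST(S) = {*}
Therefore, FIRST(S) = {*}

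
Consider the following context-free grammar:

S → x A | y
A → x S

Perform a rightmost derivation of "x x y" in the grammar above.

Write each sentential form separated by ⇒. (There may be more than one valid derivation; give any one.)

S ⇒ x A ⇒ x x S ⇒ x x y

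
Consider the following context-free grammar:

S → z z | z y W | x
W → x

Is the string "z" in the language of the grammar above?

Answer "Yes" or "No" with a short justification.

No - no valid derivation exists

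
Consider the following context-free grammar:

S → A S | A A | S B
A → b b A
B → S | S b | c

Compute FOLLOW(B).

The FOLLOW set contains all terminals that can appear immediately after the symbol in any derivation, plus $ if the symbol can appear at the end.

We compute FOLLOW(B) using the standard algorithm.
FOLLOW(S) starts with {$}.
FIRST(A) = {b}
FIRST(B) = {b, c}
FIRST(S) = {b}
FOLLOW(A) = {$, b, c}
FOLLOW(B) = {$, b, c}
FOLLOW(S) = {$, b, c}
Therefore, FOLLOW(B) = {$, b, c}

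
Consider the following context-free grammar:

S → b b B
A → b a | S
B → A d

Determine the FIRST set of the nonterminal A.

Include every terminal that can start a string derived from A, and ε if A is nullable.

We compute FIRST(A) using the standard algorithm.
FIRST(A) = {b}
FIRST(B) = {b}
FIRST(S) = {b}
Therefore, FIRST(A) = {b}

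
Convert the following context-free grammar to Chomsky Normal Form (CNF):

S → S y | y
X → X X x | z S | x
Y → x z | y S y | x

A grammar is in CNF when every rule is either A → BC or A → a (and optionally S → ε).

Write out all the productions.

TY → y; S → y; TX → x; TZ → z; X → x; Y → x; S → S TY; X → X X0; X0 → X TX; X → TZ S; Y → TX TZ; Y → TY X1; X1 → S TY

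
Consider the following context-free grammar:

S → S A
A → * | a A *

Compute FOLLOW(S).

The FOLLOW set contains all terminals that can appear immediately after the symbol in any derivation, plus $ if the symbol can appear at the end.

We compute FOLLOW(S) using the standard algorithm.
FOLLOW(S) starts with {$}.
FIRST(A) = {*, a}
FIRST(S) = {}
FOLLOW(A) = {$, *, a}
FOLLOW(S) = {$, *, a}
Therefore, FOLLOW(S) = {$, *, a}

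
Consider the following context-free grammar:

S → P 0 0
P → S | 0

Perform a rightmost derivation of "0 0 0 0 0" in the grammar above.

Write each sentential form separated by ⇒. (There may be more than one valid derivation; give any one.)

S ⇒ P 0 0 ⇒ S 0 0 ⇒ P 0 0 0 0 ⇒ 0 0 0 0 0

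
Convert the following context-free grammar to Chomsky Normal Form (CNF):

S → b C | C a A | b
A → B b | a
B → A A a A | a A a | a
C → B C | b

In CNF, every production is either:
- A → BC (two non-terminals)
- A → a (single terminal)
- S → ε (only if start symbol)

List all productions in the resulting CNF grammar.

TB → b; TA → a; S → b; A → a; B → a; C → b; S → TB C; S → C X0; X0 → TA A; A → B TB; B → A X1; X1 → A X2; X2 → TA A; B → TA X3; X3 → A TA; C → B C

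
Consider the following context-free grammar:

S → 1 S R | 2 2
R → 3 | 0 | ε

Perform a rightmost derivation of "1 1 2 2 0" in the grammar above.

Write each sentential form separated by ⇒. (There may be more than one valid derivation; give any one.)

S ⇒ 1 S R ⇒ 1 S 0 ⇒ 1 1 S R 0 ⇒ 1 1 S 0 ⇒ 1 1 2 2 0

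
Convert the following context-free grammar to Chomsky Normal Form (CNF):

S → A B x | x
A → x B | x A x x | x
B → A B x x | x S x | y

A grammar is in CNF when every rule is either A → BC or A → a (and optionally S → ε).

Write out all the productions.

TX → x; S → x; A → x; B → y; S → A X0; X0 → B TX; A → TX B; A → TX X1; X1 → A X2; X2 → TX TX; B → A X3; X3 → B X4; X4 → TX TX; B → TX X5; X5 → S TX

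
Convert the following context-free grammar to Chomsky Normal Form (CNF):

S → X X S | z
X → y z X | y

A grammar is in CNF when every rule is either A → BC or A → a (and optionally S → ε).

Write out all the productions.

S → z; TY → y; TZ → z; X → y; S → X X0; X0 → X S; X → TY X1; X1 → TZ X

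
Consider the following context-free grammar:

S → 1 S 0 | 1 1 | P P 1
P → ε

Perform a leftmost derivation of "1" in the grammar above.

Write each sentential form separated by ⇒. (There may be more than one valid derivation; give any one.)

S ⇒ P P 1 ⇒ P 1 ⇒ 1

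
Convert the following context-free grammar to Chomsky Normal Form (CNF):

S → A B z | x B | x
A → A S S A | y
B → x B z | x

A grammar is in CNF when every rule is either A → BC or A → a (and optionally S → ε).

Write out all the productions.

TZ → z; TX → x; S → x; A → y; B → x; S → A X0; X0 → B TZ; S → TX B; A → A X1; X1 → S X2; X2 → S A; B → TX X3; X3 → B TZ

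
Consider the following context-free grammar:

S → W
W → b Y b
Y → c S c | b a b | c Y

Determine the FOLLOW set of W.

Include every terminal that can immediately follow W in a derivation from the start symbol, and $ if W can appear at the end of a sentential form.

We compute FOLLOW(W) using the standard algorithm.
FOLLOW(S) starts with {$}.
FIRST(S) = {b}
FIRST(W) = {b}
FIRST(Y) = {b, c}
FOLLOW(S) = {$, c}
FOLLOW(W) = {$, c}
FOLLOW(Y) = {b}
Therefore, FOLLOW(W) = {$, c}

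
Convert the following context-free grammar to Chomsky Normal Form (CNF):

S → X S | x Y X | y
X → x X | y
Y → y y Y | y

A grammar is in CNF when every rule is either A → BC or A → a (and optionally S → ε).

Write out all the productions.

TX → x; S → y; X → y; TY → y; Y → y; S → X S; S → TX X0; X0 → Y X; X → TX X; Y → TY X1; X1 → TY Y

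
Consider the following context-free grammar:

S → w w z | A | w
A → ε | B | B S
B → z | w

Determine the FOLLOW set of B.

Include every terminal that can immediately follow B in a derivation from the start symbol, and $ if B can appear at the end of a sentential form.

We compute FOLLOW(B) using the standard algorithm.
FOLLOW(S) starts with {$}.
FIRST(A) = {w, z, ε}
FIRST(B) = {w, z}
FIRST(S) = {w, z, ε}
FOLLOW(A) = {$}
FOLLOW(B) = {$, w, z}
FOLLOW(S) = {$}
Therefore, FOLLOW(B) = {$, w, z}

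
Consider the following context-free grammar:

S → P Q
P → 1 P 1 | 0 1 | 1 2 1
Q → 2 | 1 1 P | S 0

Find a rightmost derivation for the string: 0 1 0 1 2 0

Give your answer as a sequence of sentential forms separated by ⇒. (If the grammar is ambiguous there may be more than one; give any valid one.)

S ⇒ P Q ⇒ P S 0 ⇒ P P Q 0 ⇒ P P 2 0 ⇒ P 0 1 2 0 ⇒ 0 1 0 1 2 0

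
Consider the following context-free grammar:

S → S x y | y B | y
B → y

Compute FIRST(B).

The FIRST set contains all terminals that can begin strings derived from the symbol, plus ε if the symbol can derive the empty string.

We compute FIRST(B) using the standard algorithm.
FIRST(B) = {y}
FIRST(S) = {y}
Therefore, FIRST(B) = {y}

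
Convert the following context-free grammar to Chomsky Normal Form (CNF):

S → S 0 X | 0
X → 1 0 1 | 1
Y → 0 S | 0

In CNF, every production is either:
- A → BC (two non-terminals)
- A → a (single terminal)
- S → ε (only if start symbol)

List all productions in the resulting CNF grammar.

T0 → 0; S → 0; T1 → 1; X → 1; Y → 0; S → S X0; X0 → T0 X; X → T1 X1; X1 → T0 T1; Y → T0 S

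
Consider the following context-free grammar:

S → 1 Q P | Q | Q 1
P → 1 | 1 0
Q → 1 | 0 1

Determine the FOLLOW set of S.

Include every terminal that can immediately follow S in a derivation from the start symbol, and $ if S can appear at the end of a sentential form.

We compute FOLLOW(S) using the standard algorithm.
FOLLOW(S) starts with {$}.
FIRST(P) = {1}
FIRST(Q) = {0, 1}
FIRST(S) = {0, 1}
FOLLOW(P) = {$}
FOLLOW(Q) = {$, 1}
FOLLOW(S) = {$}
Therefore, FOLLOW(S) = {$}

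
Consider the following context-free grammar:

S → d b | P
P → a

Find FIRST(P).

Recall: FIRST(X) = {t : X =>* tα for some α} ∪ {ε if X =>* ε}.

We compute FIRST(P) using the standard algorithm.
FIRST(P) = {a}
FIRST(S) = {a, d}
Therefore, FIRST(P) = {a}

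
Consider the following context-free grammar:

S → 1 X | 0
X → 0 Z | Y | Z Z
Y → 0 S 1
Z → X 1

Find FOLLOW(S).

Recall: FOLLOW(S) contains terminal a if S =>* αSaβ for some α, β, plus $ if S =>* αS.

We compute FOLLOW(S) using the standard algorithm.
FOLLOW(S) starts with {$}.
FIRST(S) = {0, 1}
FIRST(X) = {0}
FIRST(Y) = {0}
FIRST(Z) = {0}
FOLLOW(S) = {$, 1}
FOLLOW(X) = {$, 1}
FOLLOW(Y) = {$, 1}
FOLLOW(Z) = {$, 0, 1}
Therefore, FOLLOW(S) = {$, 1}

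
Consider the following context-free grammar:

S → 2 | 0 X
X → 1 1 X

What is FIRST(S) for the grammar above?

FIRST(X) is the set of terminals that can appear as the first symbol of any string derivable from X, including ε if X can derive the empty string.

We compute FIRST(S) using the standard algorithm.
FIRST(S) = {0, 2}
FIRST(X) = {1}
Therefore, FIRST(S) = {0, 2}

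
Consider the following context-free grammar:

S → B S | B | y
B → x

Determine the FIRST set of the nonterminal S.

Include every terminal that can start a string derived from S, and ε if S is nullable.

We compute FIRST(S) using the standard algorithm.
FIRST(B) = {x}
FIRST(S) = {x, y}
Therefore, FIRST(S) = {x, y}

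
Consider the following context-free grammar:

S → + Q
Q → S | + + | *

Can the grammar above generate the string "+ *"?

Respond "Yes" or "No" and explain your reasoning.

Yes - a valid derivation exists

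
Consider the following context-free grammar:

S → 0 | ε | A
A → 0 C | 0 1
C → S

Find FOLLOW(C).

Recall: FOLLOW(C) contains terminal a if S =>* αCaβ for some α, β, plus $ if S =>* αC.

We compute FOLLOW(C) using the standard algorithm.
FOLLOW(S) starts with {$}.
FIRST(A) = {0}
FIRST(C) = {0, ε}
FIRST(S) = {0, ε}
FOLLOW(A) = {$}
FOLLOW(C) = {$}
FOLLOW(S) = {$}
Therefore, FOLLOW(C) = {$}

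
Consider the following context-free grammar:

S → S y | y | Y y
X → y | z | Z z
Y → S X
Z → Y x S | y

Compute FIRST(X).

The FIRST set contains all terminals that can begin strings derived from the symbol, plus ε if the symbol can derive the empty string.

We compute FIRST(X) using the standard algorithm.
FIRST(S) = {y}
FIRST(X) = {y, z}
FIRST(Y) = {y}
FIRST(Z) = {y}
Therefore, FIRST(X) = {y, z}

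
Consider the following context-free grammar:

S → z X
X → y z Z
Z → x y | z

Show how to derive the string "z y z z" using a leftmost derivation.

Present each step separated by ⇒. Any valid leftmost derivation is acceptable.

S ⇒ z X ⇒ z y z Z ⇒ z y z z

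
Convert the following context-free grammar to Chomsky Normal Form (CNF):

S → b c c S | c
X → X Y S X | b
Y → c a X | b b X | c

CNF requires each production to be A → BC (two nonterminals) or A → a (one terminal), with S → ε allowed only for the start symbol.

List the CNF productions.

TB → b; TC → c; S → c; X → b; TA → a; Y → c; S → TB X0; X0 → TC X1; X1 → TC S; X → X X2; X2 → Y X3; X3 → S X; Y → TC X4; X4 → TA X; Y → TB X5; X5 → TB X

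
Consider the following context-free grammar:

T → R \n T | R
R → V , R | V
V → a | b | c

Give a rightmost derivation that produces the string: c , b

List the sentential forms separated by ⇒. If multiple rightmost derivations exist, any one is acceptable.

T ⇒ R ⇒ V , R ⇒ V , V ⇒ V , b ⇒ c , b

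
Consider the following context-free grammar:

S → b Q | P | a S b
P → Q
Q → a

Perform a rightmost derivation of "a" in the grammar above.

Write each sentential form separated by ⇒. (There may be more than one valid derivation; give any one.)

S ⇒ P ⇒ Q ⇒ a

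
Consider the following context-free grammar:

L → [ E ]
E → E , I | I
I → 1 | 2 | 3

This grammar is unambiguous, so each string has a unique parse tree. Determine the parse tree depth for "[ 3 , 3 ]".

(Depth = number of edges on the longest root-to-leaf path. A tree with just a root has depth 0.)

4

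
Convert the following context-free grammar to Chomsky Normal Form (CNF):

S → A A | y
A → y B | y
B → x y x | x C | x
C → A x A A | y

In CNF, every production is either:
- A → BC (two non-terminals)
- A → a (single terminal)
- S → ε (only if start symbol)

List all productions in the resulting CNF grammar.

S → y; TY → y; A → y; TX → x; B → x; C → y; S → A A; A → TY B; B → TX X0; X0 → TY TX; B → TX C; C → A X1; X1 → TX X2; X2 → A A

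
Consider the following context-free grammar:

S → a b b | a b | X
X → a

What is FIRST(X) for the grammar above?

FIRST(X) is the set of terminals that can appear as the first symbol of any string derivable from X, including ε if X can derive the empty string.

We compute FIRST(X) using the standard algorithm.
FIRST(S) = {a}
FIRST(X) = {a}
Therefore, FIRST(X) = {a}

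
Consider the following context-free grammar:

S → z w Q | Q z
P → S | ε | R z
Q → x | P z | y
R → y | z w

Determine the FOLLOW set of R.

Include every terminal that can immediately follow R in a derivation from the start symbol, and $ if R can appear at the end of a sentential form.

We compute FOLLOW(R) using the standard algorithm.
FOLLOW(S) starts with {$}.
FIRST(P) = {x, y, z, ε}
FIRST(Q) = {x, y, z}
FIRST(R) = {y, z}
FIRST(S) = {x, y, z}
FOLLOW(P) = {z}
FOLLOW(Q) = {$, z}
FOLLOW(R) = {z}
FOLLOW(S) = {$, z}
Therefore, FOLLOW(R) = {z}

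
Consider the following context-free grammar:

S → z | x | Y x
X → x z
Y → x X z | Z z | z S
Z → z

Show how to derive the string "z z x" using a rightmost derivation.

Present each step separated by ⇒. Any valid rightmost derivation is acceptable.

S ⇒ Y x ⇒ Z z x ⇒ z z x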